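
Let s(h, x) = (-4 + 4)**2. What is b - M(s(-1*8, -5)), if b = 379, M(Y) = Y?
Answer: 379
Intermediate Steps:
s(h, x) = 0 (s(h, x) = 0**2 = 0)
b - M(s(-1*8, -5)) = 379 - 1*0 = 379 + 0 = 379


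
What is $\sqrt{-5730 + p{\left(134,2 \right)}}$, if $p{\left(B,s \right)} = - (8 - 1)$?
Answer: $i \sqrt{5737} \approx 75.743 i$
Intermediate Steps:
$p{\left(B,s \right)} = -7$ ($p{\left(B,s \right)} = \left(-1\right) 7 = -7$)
$\sqrt{-5730 + p{\left(134,2 \right)}} = \sqrt{-5730 - 7} = \sqrt{-5737} = i \sqrt{5737}$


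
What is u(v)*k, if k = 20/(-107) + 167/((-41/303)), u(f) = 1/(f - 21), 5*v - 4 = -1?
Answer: 27075635/447474 ≈ 60.508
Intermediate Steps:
v = ⅗ (v = ⅘ + (⅕)*(-1) = ⅘ - ⅕ = ⅗ ≈ 0.60000)
u(f) = 1/(-21 + f)
k = -5415127/4387 (k = 20*(-1/107) + 167/((-41*1/303)) = -20/107 + 167/(-41/303) = -20/107 + 167*(-303/41) = -20/107 - 50601/41 = -5415127/4387 ≈ -1234.4)
u(v)*k = -5415127/4387/(-21 + ⅗) = -5415127/4387/(-102/5) = -5/102*(-5415127/4387) = 27075635/447474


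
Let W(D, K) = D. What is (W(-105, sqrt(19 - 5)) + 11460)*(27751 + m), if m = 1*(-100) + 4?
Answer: 314022525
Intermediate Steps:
m = -96 (m = -100 + 4 = -96)
(W(-105, sqrt(19 - 5)) + 11460)*(27751 + m) = (-105 + 11460)*(27751 - 96) = 11355*27655 = 314022525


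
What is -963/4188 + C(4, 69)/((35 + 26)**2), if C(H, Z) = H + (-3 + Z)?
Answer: -1096721/5194516 ≈ -0.21113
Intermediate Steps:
C(H, Z) = -3 + H + Z
-963/4188 + C(4, 69)/((35 + 26)**2) = -963/4188 + (-3 + 4 + 69)/((35 + 26)**2) = -963*1/4188 + 70/(61**2) = -321/1396 + 70/3721 = -1096721/5194516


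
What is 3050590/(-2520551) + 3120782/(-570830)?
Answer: -4803729240291/719403063665 ≈ -6.6774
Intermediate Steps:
3050590/(-2520551) + 3120782/(-570830) = 3050590*(-1/2520551) + 3120782*(-1/570830) = -3050590/2520551 - 1560391/285415 = -4803729240291/719403063665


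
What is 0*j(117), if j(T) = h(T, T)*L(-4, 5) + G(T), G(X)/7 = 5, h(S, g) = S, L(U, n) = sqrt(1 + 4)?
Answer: 0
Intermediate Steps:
L(U, n) = sqrt(5)
G(X) = 35 (G(X) = 7*5 = 35)
j(T) = 35 + T*sqrt(5) (j(T) = T*sqrt(5) + 35 = 35 + T*sqrt(5))
0*j(117) = 0*(35 + 117*sqrt(5)) = 0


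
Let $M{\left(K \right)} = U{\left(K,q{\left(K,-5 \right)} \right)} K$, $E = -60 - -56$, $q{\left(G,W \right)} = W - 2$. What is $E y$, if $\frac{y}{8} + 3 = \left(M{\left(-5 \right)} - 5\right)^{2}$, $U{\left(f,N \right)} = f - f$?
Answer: $-704$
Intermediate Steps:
$q{\left(G,W \right)} = -2 + W$
$U{\left(f,N \right)} = 0$
$E = -4$ ($E = -60 + 56 = -4$)
$M{\left(K \right)} = 0$ ($M{\left(K \right)} = 0 K = 0$)
$y = 176$ ($y = -24 + 8 \left(0 - 5\right)^{2} = -24 + 8 \left(-5\right)^{2} = -24 + 8 \cdot 25 = -24 + 200 = 176$)
$E y = \left(-4\right) 176 = -704$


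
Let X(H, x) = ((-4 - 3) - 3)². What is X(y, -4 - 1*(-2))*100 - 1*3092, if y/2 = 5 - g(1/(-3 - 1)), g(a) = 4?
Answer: 6908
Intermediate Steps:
y = 2 (y = 2*(5 - 1*4) = 2*(5 - 4) = 2*1 = 2)
X(H, x) = 100 (X(H, x) = (-7 - 3)² = (-10)² = 100)
X(y, -4 - 1*(-2))*100 - 1*3092 = 100*100 - 1*3092 = 10000 - 3092 = 6908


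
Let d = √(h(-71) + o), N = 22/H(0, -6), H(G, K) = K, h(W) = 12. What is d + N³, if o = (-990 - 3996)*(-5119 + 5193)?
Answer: -1331/27 + 2*I*√92238 ≈ -49.296 + 607.41*I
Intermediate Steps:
o = -368964 (o = -4986*74 = -368964)
N = -11/3 (N = 22/(-6) = 22*(-⅙) = -11/3 ≈ -3.6667)
d = 2*I*√92238 (d = √(12 - 368964) = √(-368952) = 2*I*√92238 ≈ 607.41*I)
d + N³ = 2*I*√92238 + (-11/3)³ = 2*I*√92238 - 1331/27 = -1331/27 + 2*I*√92238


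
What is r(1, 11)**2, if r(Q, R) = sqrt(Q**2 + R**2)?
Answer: 122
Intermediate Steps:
r(1, 11)**2 = (sqrt(1**2 + 11**2))**2 = (sqrt(1 + 121))**2 = (sqrt(122))**2 = 122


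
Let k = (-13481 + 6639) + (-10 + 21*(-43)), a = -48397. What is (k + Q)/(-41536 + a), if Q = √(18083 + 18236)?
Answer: 7755/89933 - √36319/89933 ≈ 0.084112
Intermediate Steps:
Q = √36319 ≈ 190.58
k = -7755 (k = -6842 + (-10 - 903) = -6842 - 913 = -7755)
(k + Q)/(-41536 + a) = (-7755 + √36319)/(-41536 - 48397) = (-7755 + √36319)/(-89933) = (-7755 + √36319)*(-1/89933) = 7755/89933 - √36319/89933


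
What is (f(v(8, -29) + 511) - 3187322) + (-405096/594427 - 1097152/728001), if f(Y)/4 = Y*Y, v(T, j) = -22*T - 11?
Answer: -1197582961180852486/432743450427 ≈ -2.7674e+6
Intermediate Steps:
v(T, j) = -11 - 22*T
f(Y) = 4*Y² (f(Y) = 4*(Y*Y) = 4*Y²)
(f(v(8, -29) + 511) - 3187322) + (-405096/594427 - 1097152/728001) = (4*((-11 - 22*8) + 511)² - 3187322) + (-405096/594427 - 1097152/728001) = (4*((-11 - 176) + 511)² - 3187322) + (-405096*1/594427 - 1097152*1/728001) = (4*(-187 + 511)² - 3187322) + (-405096/594427 - 1097152/728001) = (4*324² - 3187322) - 947087065000/432743450427 = (4*104976 - 3187322) - 947087065000/432743450427 = (419904 - 3187322) - 947087065000/432743450427 = -2767418 - 947087065000/432743450427 = -1197582961180852486/432743450427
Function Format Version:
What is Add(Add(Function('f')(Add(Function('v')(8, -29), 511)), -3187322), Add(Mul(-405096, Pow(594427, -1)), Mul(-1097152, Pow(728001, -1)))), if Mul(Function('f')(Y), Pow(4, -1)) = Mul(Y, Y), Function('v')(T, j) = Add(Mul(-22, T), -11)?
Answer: Rational(-1197582961180852486, 432743450427) ≈ -2.7674e+6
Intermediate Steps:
Function('v')(T, j) = Add(-11, Mul(-22, T))
Function('f')(Y) = Mul(4, Pow(Y, 2)) (Function('f')(Y) = Mul(4, Mul(Y, Y)) = Mul(4, Pow(Y, 2)))
Add(Add(Function('f')(Add(Function('v')(8, -29), 511)), -3187322), Add(Mul(-405096, Pow(594427, -1)), Mul(-1097152, Pow(728001, -1)))) = Add(Add(Mul(4, Pow(Add(Add(-11, Mul(-22, 8)), 511), 2)), -3187322), Add(Mul(-405096, Pow(594427, -1)), Mul(-1097152, Pow(728001, -1)))) = Add(Add(Mul(4, Pow(Add(Add(-11, -176), 511), 2)), -3187322), Add(Mul(-405096, Rational(1, 594427)), Mul(-1097152, Rational(1, 728001)))) = Add(Add(Mul(4, Pow(Add(-187, 511), 2)), -3187322), Add(Rational(-405096, 594427), Rational(-1097152, 728001))) = Add(Add(Mul(4, Pow(324, 2)), -3187322), Rational(-947087065000, 432743450427)) = Add(Add(Mul(4, 104976), -3187322), Rational(-947087065000, 432743450427)) = Add(Add(419904, -3187322), Rational(-947087065000, 432743450427)) = Add(-2767418, Rational(-947087065000, 432743450427)) = Rational(-1197582961180852486, 432743450427)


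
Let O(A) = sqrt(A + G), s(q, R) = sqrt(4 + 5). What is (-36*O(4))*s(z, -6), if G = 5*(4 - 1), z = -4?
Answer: -108*sqrt(19) ≈ -470.76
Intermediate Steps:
s(q, R) = 3 (s(q, R) = sqrt(9) = 3)
G = 15 (G = 5*3 = 15)
O(A) = sqrt(15 + A) (O(A) = sqrt(A + 15) = sqrt(15 + A))
(-36*O(4))*s(z, -6) = -36*sqrt(15 + 4)*3 = -36*sqrt(19)*3 = -108*sqrt(19)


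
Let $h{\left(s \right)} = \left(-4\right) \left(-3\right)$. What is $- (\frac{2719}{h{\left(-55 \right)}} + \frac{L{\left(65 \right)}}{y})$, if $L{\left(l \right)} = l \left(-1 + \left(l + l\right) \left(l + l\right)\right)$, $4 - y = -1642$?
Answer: $- \frac{8828347}{9876} \approx -893.92$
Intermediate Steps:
$y = 1646$ ($y = 4 - -1642 = 4 + 1642 = 1646$)
$h{\left(s \right)} = 12$
$L{\left(l \right)} = l \left(-1 + 4 l^{2}\right)$ ($L{\left(l \right)} = l \left(-1 + 2 l 2 l\right) = l \left(-1 + 4 l^{2}\right)$)
$- (\frac{2719}{h{\left(-55 \right)}} + \frac{L{\left(65 \right)}}{y}) = - (\frac{2719}{12} + \frac{\left(-1\right) 65 + 4 \cdot 65^{3}}{1646}) = - (2719 \cdot \frac{1}{12} + \left(-65 + 4 \cdot 274625\right) \frac{1}{1646}) = - (\frac{2719}{12} + \left(-65 + 1098500\right) \frac{1}{1646}) = - (\frac{2719}{12} + 1098435 \cdot \frac{1}{1646}) = - (\frac{2719}{12} + \frac{1098435}{1646}) = \left(-1\right) \frac{8828347}{9876} = - \frac{8828347}{9876}$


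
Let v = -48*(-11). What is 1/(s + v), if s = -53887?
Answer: -1/53359 ≈ -1.8741e-5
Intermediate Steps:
v = 528
1/(s + v) = 1/(-53887 + 528) = 1/(-53359) = -1/53359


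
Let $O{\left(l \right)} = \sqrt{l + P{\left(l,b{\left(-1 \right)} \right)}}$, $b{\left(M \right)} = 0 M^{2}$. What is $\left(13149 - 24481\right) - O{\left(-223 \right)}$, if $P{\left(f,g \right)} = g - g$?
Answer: $-11332 - i \sqrt{223} \approx -11332.0 - 14.933 i$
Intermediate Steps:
$b{\left(M \right)} = 0$
$P{\left(f,g \right)} = 0$
$O{\left(l \right)} = \sqrt{l}$ ($O{\left(l \right)} = \sqrt{l + 0} = \sqrt{l}$)
$\left(13149 - 24481\right) - O{\left(-223 \right)} = \left(13149 - 24481\right) - \sqrt{-223} = \left(13149 - 24481\right) - i \sqrt{223} = -11332 - i \sqrt{223}$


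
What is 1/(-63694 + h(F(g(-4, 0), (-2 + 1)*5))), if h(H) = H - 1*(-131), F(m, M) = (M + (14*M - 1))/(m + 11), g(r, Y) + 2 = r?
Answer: -5/317891 ≈ -1.5729e-5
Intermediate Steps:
g(r, Y) = -2 + r
F(m, M) = (-1 + 15*M)/(11 + m) (F(m, M) = (M + (-1 + 14*M))/(11 + m) = (-1 + 15*M)/(11 + m))
h(H) = 131 + H (h(H) = H + 131 = 131 + H)
1/(-63694 + h(F(g(-4, 0), (-2 + 1)*5))) = 1/(-63694 + (131 + (-1 + 15*((-2 + 1)*5))/(11 + (-2 - 4)))) = 1/(-63694 + (131 + (-1 + 15*(-1*5))/(11 - 6))) = 1/(-63694 + (131 + (-1 + 15*(-5))/5)) = 1/(-63694 + (131 + (-1 - 75)/5)) = 1/(-63694 + (131 + (⅕)*(-76))) = 1/(-63694 + (131 - 76/5)) = 1/(-63694 + 579/5) = 1/(-317891/5) = -5/317891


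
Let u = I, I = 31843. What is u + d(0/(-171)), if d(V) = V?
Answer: 31843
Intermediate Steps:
u = 31843
u + d(0/(-171)) = 31843 + 0/(-171) = 31843 + 0*(-1/171) = 31843 + 0 = 31843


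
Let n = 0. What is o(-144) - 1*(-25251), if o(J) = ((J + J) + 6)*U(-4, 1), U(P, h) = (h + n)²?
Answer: 24969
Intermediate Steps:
U(P, h) = h² (U(P, h) = (h + 0)² = h²)
o(J) = 6 + 2*J (o(J) = ((J + J) + 6)*1² = (2*J + 6)*1 = (6 + 2*J)*1 = 6 + 2*J)
o(-144) - 1*(-25251) = (6 + 2*(-144)) - 1*(-25251) = (6 - 288) + 25251 = -282 + 25251 = 24969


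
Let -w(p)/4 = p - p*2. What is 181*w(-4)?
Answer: -2896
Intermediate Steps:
w(p) = 4*p (w(p) = -4*(p - p*2) = -4*(p - 2*p) = -(-4)*p = 4*p)
181*w(-4) = 181*(4*(-4)) = 181*(-16) = -2896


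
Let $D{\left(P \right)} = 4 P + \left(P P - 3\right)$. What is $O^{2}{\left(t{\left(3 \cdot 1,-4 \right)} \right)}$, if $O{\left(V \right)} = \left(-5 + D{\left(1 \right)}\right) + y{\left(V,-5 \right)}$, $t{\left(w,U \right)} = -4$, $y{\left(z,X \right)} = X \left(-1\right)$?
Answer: $4$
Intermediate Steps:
$y{\left(z,X \right)} = - X$
$D{\left(P \right)} = -3 + P^{2} + 4 P$ ($D{\left(P \right)} = 4 P + \left(P^{2} - 3\right) = 4 P + \left(-3 + P^{2}\right) = -3 + P^{2} + 4 P$)
$O{\left(V \right)} = 2$ ($O{\left(V \right)} = \left(-5 + \left(-3 + 1^{2} + 4 \cdot 1\right)\right) - -5 = \left(-5 + \left(-3 + 1 + 4\right)\right) + 5 = \left(-5 + 2\right) + 5 = -3 + 5 = 2$)
$O^{2}{\left(t{\left(3 \cdot 1,-4 \right)} \right)} = 2^{2} = 4$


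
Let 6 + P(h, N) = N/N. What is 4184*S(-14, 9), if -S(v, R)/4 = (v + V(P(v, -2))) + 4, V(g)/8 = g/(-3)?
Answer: -167360/3 ≈ -55787.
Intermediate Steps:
P(h, N) = -5 (P(h, N) = -6 + N/N = -6 + 1 = -5)
V(g) = -8*g/3 (V(g) = 8*(g/(-3)) = 8*(g*(-⅓)) = 8*(-g/3) = -8*g/3)
S(v, R) = -208/3 - 4*v (S(v, R) = -4*((v - 8/3*(-5)) + 4) = -4*((v + 40/3) + 4) = -4*((40/3 + v) + 4) = -4*(52/3 + v) = -208/3 - 4*v)
4184*S(-14, 9) = 4184*(-208/3 - 4*(-14)) = 4184*(-208/3 + 56) = 4184*(-40/3) = -167360/3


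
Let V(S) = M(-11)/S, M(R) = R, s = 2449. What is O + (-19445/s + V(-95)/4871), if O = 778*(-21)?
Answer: -18524240856276/1133262505 ≈ -16346.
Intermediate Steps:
V(S) = -11/S
O = -16338
O + (-19445/s + V(-95)/4871) = -16338 + (-19445/2449 - 11/(-95)/4871) = -16338 + (-19445*1/2449 - 11*(-1/95)*(1/4871)) = -16338 + (-19445/2449 + (11/95)*(1/4871)) = -16338 + (-19445/2449 + 11/462745) = -16338 - 8998049586/1133262505 = -18524240856276/1133262505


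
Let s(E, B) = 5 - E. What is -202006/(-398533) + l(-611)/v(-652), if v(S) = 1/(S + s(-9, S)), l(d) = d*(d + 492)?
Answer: -18487284900280/398533 ≈ -4.6388e+7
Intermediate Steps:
l(d) = d*(492 + d)
v(S) = 1/(14 + S) (v(S) = 1/(S + (5 - 1*(-9))) = 1/(S + (5 + 9)) = 1/(S + 14) = 1/(14 + S))
-202006/(-398533) + l(-611)/v(-652) = -202006/(-398533) + (-611*(492 - 611))/(1/(14 - 652)) = -202006*(-1/398533) + (-611*(-119))/(1/(-638)) = 202006/398533 + 72709/(-1/638) = 202006/398533 + 72709*(-638) = 202006/398533 - 46388342 = -18487284900280/398533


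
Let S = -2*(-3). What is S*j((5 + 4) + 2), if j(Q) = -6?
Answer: -36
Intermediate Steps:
S = 6
S*j((5 + 4) + 2) = 6*(-6) = -36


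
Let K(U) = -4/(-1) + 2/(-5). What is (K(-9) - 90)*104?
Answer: -44928/5 ≈ -8985.6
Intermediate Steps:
K(U) = 18/5 (K(U) = -4*(-1) + 2*(-⅕) = 4 - ⅖ = 18/5)
(K(-9) - 90)*104 = (18/5 - 90)*104 = -432/5*104 = -44928/5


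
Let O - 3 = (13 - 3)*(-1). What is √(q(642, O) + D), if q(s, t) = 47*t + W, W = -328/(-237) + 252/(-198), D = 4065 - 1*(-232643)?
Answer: √1606538574201/2607 ≈ 486.19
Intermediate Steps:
D = 236708 (D = 4065 + 232643 = 236708)
W = 290/2607 (W = -328*(-1/237) + 252*(-1/198) = 328/237 - 14/11 = 290/2607 ≈ 0.11124)
O = -7 (O = 3 + (13 - 3)*(-1) = 3 + 10*(-1) = 3 - 10 = -7)
q(s, t) = 290/2607 + 47*t (q(s, t) = 47*t + 290/2607 = 290/2607 + 47*t)
√(q(642, O) + D) = √((290/2607 + 47*(-7)) + 236708) = √((290/2607 - 329) + 236708) = √(-857413/2607 + 236708) = √(616240343/2607) = √1606538574201/2607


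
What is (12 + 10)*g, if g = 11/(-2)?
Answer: -121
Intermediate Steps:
g = -11/2 (g = 11*(-½) = -11/2 ≈ -5.5000)
(12 + 10)*g = (12 + 10)*(-11/2) = 22*(-11/2) = -121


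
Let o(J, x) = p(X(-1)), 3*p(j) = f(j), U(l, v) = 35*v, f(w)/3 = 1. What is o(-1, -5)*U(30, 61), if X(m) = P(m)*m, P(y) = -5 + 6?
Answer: 2135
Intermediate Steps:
f(w) = 3 (f(w) = 3*1 = 3)
P(y) = 1
X(m) = m (X(m) = 1*m = m)
p(j) = 1 (p(j) = (1/3)*3 = 1)
o(J, x) = 1
o(-1, -5)*U(30, 61) = 1*(35*61) = 1*2135 = 2135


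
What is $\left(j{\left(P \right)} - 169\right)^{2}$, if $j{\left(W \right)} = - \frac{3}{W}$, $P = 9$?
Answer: $\frac{258064}{9} \approx 28674.0$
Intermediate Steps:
$\left(j{\left(P \right)} - 169\right)^{2} = \left(- \frac{3}{9} - 169\right)^{2} = \left(\left(-3\right) \frac{1}{9} - 169\right)^{2} = \left(- \frac{1}{3} - 169\right)^{2} = \left(- \frac{508}{3}\right)^{2} = \frac{258064}{9}$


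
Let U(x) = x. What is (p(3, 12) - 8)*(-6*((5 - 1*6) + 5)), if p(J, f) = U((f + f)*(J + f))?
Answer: -8448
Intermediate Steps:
p(J, f) = 2*f*(J + f) (p(J, f) = (f + f)*(J + f) = (2*f)*(J + f) = 2*f*(J + f))
(p(3, 12) - 8)*(-6*((5 - 1*6) + 5)) = (2*12*(3 + 12) - 8)*(-6*((5 - 1*6) + 5)) = (2*12*15 - 8)*(-6*((5 - 6) + 5)) = (360 - 8)*(-6*(-1 + 5)) = 352*(-6*4) = 352*(-24) = -8448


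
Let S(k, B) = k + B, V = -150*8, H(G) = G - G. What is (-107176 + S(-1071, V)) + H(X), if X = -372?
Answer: -109447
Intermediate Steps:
H(G) = 0
V = -1200
S(k, B) = B + k
(-107176 + S(-1071, V)) + H(X) = (-107176 + (-1200 - 1071)) + 0 = (-107176 - 2271) + 0 = -109447 + 0 = -109447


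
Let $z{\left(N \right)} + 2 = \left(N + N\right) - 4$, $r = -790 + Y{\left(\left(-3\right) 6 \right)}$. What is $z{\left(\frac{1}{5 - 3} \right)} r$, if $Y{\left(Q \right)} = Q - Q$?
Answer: $3950$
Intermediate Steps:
$Y{\left(Q \right)} = 0$
$r = -790$ ($r = -790 + 0 = -790$)
$z{\left(N \right)} = -6 + 2 N$ ($z{\left(N \right)} = -2 + \left(\left(N + N\right) - 4\right) = -2 + \left(2 N - 4\right) = -2 + \left(-4 + 2 N\right) = -6 + 2 N$)
$z{\left(\frac{1}{5 - 3} \right)} r = \left(-6 + \frac{2}{5 - 3}\right) \left(-790\right) = \left(-6 + \frac{2}{2}\right) \left(-790\right) = \left(-6 + 2 \cdot \frac{1}{2}\right) \left(-790\right) = \left(-6 + 1\right) \left(-790\right) = \left(-5\right) \left(-790\right) = 3950$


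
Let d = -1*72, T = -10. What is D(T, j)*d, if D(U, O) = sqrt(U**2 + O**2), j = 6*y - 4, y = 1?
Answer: -144*sqrt(26) ≈ -734.26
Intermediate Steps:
j = 2 (j = 6*1 - 4 = 6 - 4 = 2)
D(U, O) = sqrt(O**2 + U**2)
d = -72
D(T, j)*d = sqrt(2**2 + (-10)**2)*(-72) = sqrt(4 + 100)*(-72) = sqrt(104)*(-72) = (2*sqrt(26))*(-72) = -144*sqrt(26)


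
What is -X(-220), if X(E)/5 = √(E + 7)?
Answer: -5*I*√213 ≈ -72.973*I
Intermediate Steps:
X(E) = 5*√(7 + E) (X(E) = 5*√(E + 7) = 5*√(7 + E))
-X(-220) = -5*√(7 - 220) = -5*√(-213) = -5*I*√213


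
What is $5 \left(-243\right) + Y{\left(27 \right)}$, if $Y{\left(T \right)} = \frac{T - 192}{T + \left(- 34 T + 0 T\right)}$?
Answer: $- \frac{32800}{27} \approx -1214.8$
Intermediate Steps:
$Y{\left(T \right)} = - \frac{-192 + T}{33 T}$ ($Y{\left(T \right)} = \frac{-192 + T}{T + \left(- 34 T + 0\right)} = \frac{-192 + T}{T - 34 T} = \frac{-192 + T}{\left(-33\right) T} = \left(-192 + T\right) \left(- \frac{1}{33 T}\right) = - \frac{-192 + T}{33 T}$)
$5 \left(-243\right) + Y{\left(27 \right)} = 5 \left(-243\right) + \frac{192 - 27}{33 \cdot 27} = -1215 + \frac{1}{33} \cdot \frac{1}{27} \left(192 - 27\right) = -1215 + \frac{1}{33} \cdot \frac{1}{27} \cdot 165 = -1215 + \frac{5}{27} = - \frac{32800}{27}$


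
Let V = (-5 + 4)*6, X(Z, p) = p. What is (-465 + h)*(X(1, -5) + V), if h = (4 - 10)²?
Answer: 4719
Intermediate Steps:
h = 36 (h = (-6)² = 36)
V = -6 (V = -1*6 = -6)
(-465 + h)*(X(1, -5) + V) = (-465 + 36)*(-5 - 6) = -429*(-11) = 4719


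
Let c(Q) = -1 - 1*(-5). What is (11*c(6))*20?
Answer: 880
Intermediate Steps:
c(Q) = 4 (c(Q) = -1 + 5 = 4)
(11*c(6))*20 = (11*4)*20 = 44*20 = 880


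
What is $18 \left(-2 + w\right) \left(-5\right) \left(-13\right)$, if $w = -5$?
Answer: $-8190$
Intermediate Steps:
$18 \left(-2 + w\right) \left(-5\right) \left(-13\right) = 18 \left(-2 - 5\right) \left(-5\right) \left(-13\right) = 18 \left(\left(-7\right) \left(-5\right)\right) \left(-13\right) = 18 \cdot 35 \left(-13\right) = 630 \left(-13\right) = -8190$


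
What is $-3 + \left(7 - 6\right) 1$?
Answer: $-2$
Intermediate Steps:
$-3 + \left(7 - 6\right) 1 = -3 + 1 \cdot 1 = -3 + 1 = -2$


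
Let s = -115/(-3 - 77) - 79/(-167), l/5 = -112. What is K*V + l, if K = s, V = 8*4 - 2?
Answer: -671585/1336 ≈ -502.68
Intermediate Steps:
l = -560 (l = 5*(-112) = -560)
V = 30 (V = 32 - 2 = 30)
s = 5105/2672 (s = -115/(-80) - 79*(-1/167) = -115*(-1/80) + 79/167 = 23/16 + 79/167 = 5105/2672 ≈ 1.9106)
K = 5105/2672 ≈ 1.9106
K*V + l = (5105/2672)*30 - 560 = 76575/1336 - 560 = -671585/1336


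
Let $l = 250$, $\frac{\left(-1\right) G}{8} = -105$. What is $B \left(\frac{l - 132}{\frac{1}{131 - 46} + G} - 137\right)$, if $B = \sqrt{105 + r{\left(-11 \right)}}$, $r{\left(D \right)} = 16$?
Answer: $- \frac{9771907}{6491} \approx -1505.5$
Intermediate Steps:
$G = 840$ ($G = \left(-8\right) \left(-105\right) = 840$)
$B = 11$ ($B = \sqrt{105 + 16} = \sqrt{121} = 11$)
$B \left(\frac{l - 132}{\frac{1}{131 - 46} + G} - 137\right) = 11 \left(\frac{250 - 132}{\frac{1}{131 - 46} + 840} - 137\right) = 11 \left(\frac{118}{\frac{1}{85} + 840} - 137\right) = 11 \left(\frac{118}{\frac{71401}{85}} - 137\right) = 11 \left(118 \cdot \frac{85}{71401} - 137\right) = 11 \left(\frac{10030}{71401} - 137\right) = 11 \left(- \frac{9771907}{71401}\right) = - \frac{9771907}{6491}$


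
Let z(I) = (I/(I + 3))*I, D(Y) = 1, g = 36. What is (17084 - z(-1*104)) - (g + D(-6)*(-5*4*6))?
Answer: 1744784/101 ≈ 17275.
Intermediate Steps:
z(I) = I²/(3 + I) (z(I) = (I/(3 + I))*I = I²/(3 + I))
(17084 - z(-1*104)) - (g + D(-6)*(-5*4*6)) = (17084 - (-1*104)²/(3 - 1*104)) - (36 + 1*(-5*4*6)) = (17084 - (-104)²/(3 - 104)) - (36 + 1*(-20*6)) = (17084 - 10816/(-101)) - (36 + 1*(-120)) = (17084 - 10816*(-1)/101) - (36 - 120) = (17084 - 1*(-10816/101)) - 1*(-84) = (17084 + 10816/101) + 84 = 1736300/101 + 84 = 1744784/101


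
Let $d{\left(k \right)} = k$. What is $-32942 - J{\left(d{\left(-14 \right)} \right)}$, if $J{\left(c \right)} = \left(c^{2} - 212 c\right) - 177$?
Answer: $-35929$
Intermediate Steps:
$J{\left(c \right)} = -177 + c^{2} - 212 c$
$-32942 - J{\left(d{\left(-14 \right)} \right)} = -32942 - \left(-177 + \left(-14\right)^{2} - -2968\right) = -32942 - \left(-177 + 196 + 2968\right) = -32942 - 2987 = -35929$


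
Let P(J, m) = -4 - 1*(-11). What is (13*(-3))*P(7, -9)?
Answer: -273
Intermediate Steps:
P(J, m) = 7 (P(J, m) = -4 + 11 = 7)
(13*(-3))*P(7, -9) = (13*(-3))*7 = -39*7 = -273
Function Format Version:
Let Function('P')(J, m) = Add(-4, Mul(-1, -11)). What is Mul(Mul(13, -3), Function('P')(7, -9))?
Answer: -273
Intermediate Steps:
Function('P')(J, m) = 7 (Function('P')(J, m) = Add(-4, 11) = 7)
Mul(Mul(13, -3), Function('P')(7, -9)) = Mul(Mul(13, -3), 7) = Mul(-39, 7) = -273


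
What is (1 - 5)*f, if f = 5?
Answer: -20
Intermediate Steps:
(1 - 5)*f = (1 - 5)*5 = -4*5 = -20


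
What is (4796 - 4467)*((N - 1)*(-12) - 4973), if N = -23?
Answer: -1541365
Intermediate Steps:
(4796 - 4467)*((N - 1)*(-12) - 4973) = (4796 - 4467)*((-23 - 1)*(-12) - 4973) = 329*(-24*(-12) - 4973) = 329*(288 - 4973) = 329*(-4685) = -1541365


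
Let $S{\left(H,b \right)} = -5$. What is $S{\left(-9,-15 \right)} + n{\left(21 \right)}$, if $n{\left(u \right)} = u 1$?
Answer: $16$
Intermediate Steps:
$n{\left(u \right)} = u$
$S{\left(-9,-15 \right)} + n{\left(21 \right)} = -5 + 21 = 16$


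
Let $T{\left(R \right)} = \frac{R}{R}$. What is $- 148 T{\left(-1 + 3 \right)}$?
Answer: $-148$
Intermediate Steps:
$T{\left(R \right)} = 1$
$- 148 T{\left(-1 + 3 \right)} = \left(-148\right) 1 = -148$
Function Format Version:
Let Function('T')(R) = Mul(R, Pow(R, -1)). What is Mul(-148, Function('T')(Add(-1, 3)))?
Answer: -148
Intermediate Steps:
Function('T')(R) = 1
Mul(-148, Function('T')(Add(-1, 3))) = Mul(-148, 1) = -148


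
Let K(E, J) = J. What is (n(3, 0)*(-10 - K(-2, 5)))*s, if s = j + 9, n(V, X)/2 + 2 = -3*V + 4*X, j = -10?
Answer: -330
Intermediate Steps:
n(V, X) = -4 - 6*V + 8*X (n(V, X) = -4 + 2*(-3*V + 4*X) = -4 + (-6*V + 8*X) = -4 - 6*V + 8*X)
s = -1 (s = -10 + 9 = -1)
(n(3, 0)*(-10 - K(-2, 5)))*s = ((-4 - 6*3 + 8*0)*(-10 - 1*5))*(-1) = ((-4 - 18 + 0)*(-10 - 5))*(-1) = -22*(-15)*(-1) = 330*(-1) = -330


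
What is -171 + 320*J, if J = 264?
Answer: 84309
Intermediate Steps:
-171 + 320*J = -171 + 320*264 = -171 + 84480 = 84309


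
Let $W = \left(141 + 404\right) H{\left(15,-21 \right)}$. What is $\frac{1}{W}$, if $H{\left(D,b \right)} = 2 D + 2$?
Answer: $\frac{1}{17440} \approx 5.7339 \cdot 10^{-5}$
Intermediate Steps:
$H{\left(D,b \right)} = 2 + 2 D$
$W = 17440$ ($W = \left(141 + 404\right) \left(2 + 2 \cdot 15\right) = 545 \left(2 + 30\right) = 545 \cdot 32 = 17440$)
$\frac{1}{W} = \frac{1}{17440}$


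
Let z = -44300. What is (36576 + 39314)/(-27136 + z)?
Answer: -37945/35718 ≈ -1.0623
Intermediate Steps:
(36576 + 39314)/(-27136 + z) = (36576 + 39314)/(-27136 - 44300) = 75890/(-71436) = 75890*(-1/71436) = -37945/35718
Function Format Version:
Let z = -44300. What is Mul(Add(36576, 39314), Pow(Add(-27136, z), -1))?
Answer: Rational(-37945, 35718) ≈ -1.0623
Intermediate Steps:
Mul(Add(36576, 39314), Pow(Add(-27136, z), -1)) = Mul(Add(36576, 39314), Pow(Add(-27136, -44300), -1)) = Mul(75890, Pow(-71436, -1)) = Mul(75890, Rational(-1, 71436)) = Rational(-37945, 35718)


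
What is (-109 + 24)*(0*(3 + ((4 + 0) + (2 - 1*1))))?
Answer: 0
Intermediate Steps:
(-109 + 24)*(0*(3 + ((4 + 0) + (2 - 1*1)))) = -0*(3 + (4 + (2 - 1))) = -0*(3 + (4 + 1)) = -0*(3 + 5) = -0*8 = -85*0 = 0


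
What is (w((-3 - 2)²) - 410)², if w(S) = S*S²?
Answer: 231496225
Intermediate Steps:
w(S) = S³
(w((-3 - 2)²) - 410)² = (((-3 - 2)²)³ - 410)² = (((-5)²)³ - 410)² = (25³ - 410)² = (15625 - 410)² = 15215² = 231496225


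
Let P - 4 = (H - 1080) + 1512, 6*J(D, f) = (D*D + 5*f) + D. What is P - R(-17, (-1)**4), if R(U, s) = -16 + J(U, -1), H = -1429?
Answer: -2043/2 ≈ -1021.5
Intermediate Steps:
J(D, f) = D/6 + D**2/6 + 5*f/6 (J(D, f) = ((D*D + 5*f) + D)/6 = ((D**2 + 5*f) + D)/6 = (D + D**2 + 5*f)/6 = D/6 + D**2/6 + 5*f/6)
R(U, s) = -101/6 + U/6 + U**2/6 (R(U, s) = -16 + (U/6 + U**2/6 + (5/6)*(-1)) = -16 + (U/6 + U**2/6 - 5/6) = -16 + (-5/6 + U/6 + U**2/6) = -101/6 + U/6 + U**2/6)
P = -993 (P = 4 + ((-1429 - 1080) + 1512) = 4 + (-2509 + 1512) = 4 - 997 = -993)
P - R(-17, (-1)**4) = -993 - (-101/6 + (1/6)*(-17) + (1/6)*(-17)**2) = -993 - (-101/6 - 17/6 + (1/6)*289) = -993 - (-101/6 - 17/6 + 289/6) = -993 - 1*57/2 = -993 - 57/2 = -2043/2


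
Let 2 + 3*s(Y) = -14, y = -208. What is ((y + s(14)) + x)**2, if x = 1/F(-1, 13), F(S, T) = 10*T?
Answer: 6921740809/152100 ≈ 45508.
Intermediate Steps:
s(Y) = -16/3 (s(Y) = -2/3 + (1/3)*(-14) = -2/3 - 14/3 = -16/3)
x = 1/130 (x = 1/(10*13) = 1/130 ≈ 0.0076923)
((y + s(14)) + x)**2 = ((-208 - 16/3) + 1/130)**2 = (-640/3 + 1/130)**2 = (-83197/390)**2 = 6921740809/152100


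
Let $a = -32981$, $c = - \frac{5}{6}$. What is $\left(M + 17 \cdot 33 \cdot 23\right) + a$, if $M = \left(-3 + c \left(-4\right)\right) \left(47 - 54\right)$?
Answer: $- \frac{60241}{3} \approx -20080.0$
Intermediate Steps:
$c = - \frac{5}{6}$ ($c = \left(-5\right) \frac{1}{6} = - \frac{5}{6} \approx -0.83333$)
$M = - \frac{7}{3}$ ($M = \left(-3 - - \frac{10}{3}\right) \left(47 - 54\right) = \left(-3 + \frac{10}{3}\right) \left(-7\right) = \frac{1}{3} \left(-7\right) = - \frac{7}{3} \approx -2.3333$)
$\left(M + 17 \cdot 33 \cdot 23\right) + a = \left(- \frac{7}{3} + 17 \cdot 33 \cdot 23\right) - 32981 = \left(- \frac{7}{3} + 561 \cdot 23\right) - 32981 = \left(- \frac{7}{3} + 12903\right) - 32981 = \frac{38702}{3} - 32981 = - \frac{60241}{3}$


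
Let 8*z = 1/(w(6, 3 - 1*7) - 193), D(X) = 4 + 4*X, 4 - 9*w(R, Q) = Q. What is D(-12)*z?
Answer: 99/3458 ≈ 0.028629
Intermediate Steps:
w(R, Q) = 4/9 - Q/9
z = -9/13832 (z = 1/(8*((4/9 - (3 - 1*7)/9) - 193)) = 1/(8*((4/9 - (3 - 7)/9) - 193)) = 1/(8*((4/9 - ⅑*(-4)) - 193)) = 1/(8*((4/9 + 4/9) - 193)) = 1/(8*(8/9 - 193)) = 1/(8*(-1729/9)) = (⅛)*(-9/1729) = -9/13832 ≈ -0.00065066)
D(-12)*z = (4 + 4*(-12))*(-9/13832) = (4 - 48)*(-9/13832) = -44*(-9/13832) = 99/3458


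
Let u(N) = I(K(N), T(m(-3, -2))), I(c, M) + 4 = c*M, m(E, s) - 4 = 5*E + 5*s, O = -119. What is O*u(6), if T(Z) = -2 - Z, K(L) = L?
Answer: -13090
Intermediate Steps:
m(E, s) = 4 + 5*E + 5*s (m(E, s) = 4 + (5*E + 5*s) = 4 + 5*E + 5*s)
I(c, M) = -4 + M*c (I(c, M) = -4 + c*M = -4 + M*c)
u(N) = -4 + 19*N (u(N) = -4 + (-2 - (4 + 5*(-3) + 5*(-2)))*N = -4 + (-2 - (4 - 15 - 10))*N = -4 + (-2 - 1*(-21))*N = -4 + (-2 + 21)*N = -4 + 19*N)
O*u(6) = -119*(-4 + 19*6) = -119*(-4 + 114) = -119*110 = -13090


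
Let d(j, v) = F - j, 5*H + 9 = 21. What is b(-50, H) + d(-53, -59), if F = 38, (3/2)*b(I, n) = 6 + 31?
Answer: 347/3 ≈ 115.67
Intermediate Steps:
H = 12/5 (H = -9/5 + (1/5)*21 = -9/5 + 21/5 = 12/5 ≈ 2.4000)
b(I, n) = 74/3 (b(I, n) = 2*(6 + 31)/3 = (2/3)*37 = 74/3)
d(j, v) = 38 - j
b(-50, H) + d(-53, -59) = 74/3 + (38 - 1*(-53)) = 74/3 + (38 + 53) = 74/3 + 91 = 347/3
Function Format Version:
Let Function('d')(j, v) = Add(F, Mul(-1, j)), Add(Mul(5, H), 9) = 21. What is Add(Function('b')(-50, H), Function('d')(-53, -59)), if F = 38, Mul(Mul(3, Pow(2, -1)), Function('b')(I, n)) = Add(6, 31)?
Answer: Rational(347, 3) ≈ 115.67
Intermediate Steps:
H = Rational(12, 5) (H = Add(Rational(-9, 5), Mul(Rational(1, 5), 21)) = Add(Rational(-9, 5), Rational(21, 5)) = Rational(12, 5) ≈ 2.4000)
Function('b')(I, n) = Rational(74, 3) (Function('b')(I, n) = Mul(Rational(2, 3), Add(6, 31)) = Mul(Rational(2, 3), 37) = Rational(74, 3))
Function('d')(j, v) = Add(38, Mul(-1, j))
Add(Function('b')(-50, H), Function('d')(-53, -59)) = Add(Rational(74, 3), Add(38, Mul(-1, -53))) = Add(Rational(74, 3), Add(38, 53)) = Add(Rational(74, 3), 91) = Rational(347, 3)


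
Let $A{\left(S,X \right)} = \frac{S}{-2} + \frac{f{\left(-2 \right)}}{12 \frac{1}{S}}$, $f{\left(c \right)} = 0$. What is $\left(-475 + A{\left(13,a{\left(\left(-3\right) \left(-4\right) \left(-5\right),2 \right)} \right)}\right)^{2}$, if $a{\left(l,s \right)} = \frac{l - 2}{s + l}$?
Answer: $\frac{927369}{4} \approx 2.3184 \cdot 10^{5}$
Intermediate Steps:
$a{\left(l,s \right)} = \frac{-2 + l}{l + s}$
$A{\left(S,X \right)} = - \frac{S}{2}$ ($A{\left(S,X \right)} = \frac{S}{-2} + \frac{0}{12 \frac{1}{S}} = S \left(- \frac{1}{2}\right) + 0 \frac{S}{12} = - \frac{S}{2} + 0 = - \frac{S}{2}$)
$\left(-475 + A{\left(13,a{\left(\left(-3\right) \left(-4\right) \left(-5\right),2 \right)} \right)}\right)^{2} = \left(-475 - \frac{13}{2}\right)^{2} = \left(- \frac{963}{2}\right)^{2} = \frac{927369}{4}$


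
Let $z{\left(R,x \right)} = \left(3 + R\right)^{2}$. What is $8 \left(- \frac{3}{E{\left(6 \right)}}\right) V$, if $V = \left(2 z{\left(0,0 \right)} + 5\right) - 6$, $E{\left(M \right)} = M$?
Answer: $-68$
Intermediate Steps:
$V = 17$ ($V = \left(2 \left(3 + 0\right)^{2} + 5\right) - 6 = \left(2 \cdot 3^{2} + 5\right) - 6 = \left(2 \cdot 9 + 5\right) - 6 = \left(18 + 5\right) - 6 = 23 - 6 = 17$)
$8 \left(- \frac{3}{E{\left(6 \right)}}\right) V = 8 \left(- \frac{3}{6}\right) 17 = 8 \left(\left(-3\right) \frac{1}{6}\right) 17 = 8 \left(- \frac{1}{2}\right) 17 = \left(-4\right) 17 = -68$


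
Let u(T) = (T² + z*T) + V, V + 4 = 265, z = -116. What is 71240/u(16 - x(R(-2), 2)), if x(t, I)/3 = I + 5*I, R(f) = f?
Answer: 71240/2981 ≈ 23.898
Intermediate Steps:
V = 261 (V = -4 + 265 = 261)
x(t, I) = 18*I (x(t, I) = 3*(I + 5*I) = 3*(6*I) = 18*I)
u(T) = 261 + T² - 116*T (u(T) = (T² - 116*T) + 261 = 261 + T² - 116*T)
71240/u(16 - x(R(-2), 2)) = 71240/(261 + (16 - 18*2)² - 116*(16 - 18*2)) = 71240/(261 + (16 - 1*36)² - 116*(16 - 1*36)) = 71240/(261 + (16 - 36)² - 116*(16 - 36)) = 71240/(261 + (-20)² - 116*(-20)) = 71240/(261 + 400 + 2320) = 71240/2981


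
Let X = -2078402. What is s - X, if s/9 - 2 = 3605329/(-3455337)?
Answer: 2393869693193/1151779 ≈ 2.0784e+6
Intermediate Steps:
s = 9916035/1151779 (s = 18 + 9*(3605329/(-3455337)) = 18 + 9*(3605329*(-1/3455337)) = 18 + 9*(-3605329/3455337) = 18 - 10815987/1151779 = 9916035/1151779 ≈ 8.6093)
s - X = 9916035/1151779 - 1*(-2078402) = 9916035/1151779 + 2078402 = 2393869693193/1151779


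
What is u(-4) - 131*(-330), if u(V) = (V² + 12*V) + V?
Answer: 43194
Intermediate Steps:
u(V) = V² + 13*V
u(-4) - 131*(-330) = -4*(13 - 4) - 131*(-330) = -4*9 + 43230 = -36 + 43230 = 43194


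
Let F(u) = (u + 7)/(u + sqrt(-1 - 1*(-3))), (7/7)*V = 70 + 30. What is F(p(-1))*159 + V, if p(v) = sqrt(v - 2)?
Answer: (1113 + 100*sqrt(2) + 259*I*sqrt(3))/(sqrt(2) + I*sqrt(3)) ≈ 510.2 - 307.66*I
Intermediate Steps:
V = 100 (V = 70 + 30 = 100)
p(v) = sqrt(-2 + v)
F(u) = (7 + u)/(u + sqrt(2)) (F(u) = (7 + u)/(u + sqrt(-1 + 3)) = (7 + u)/(u + sqrt(2)))
F(p(-1))*159 + V = ((7 + sqrt(-2 - 1))/(sqrt(-2 - 1) + sqrt(2)))*159 + 100 = ((7 + sqrt(-3))/(sqrt(-3) + sqrt(2)))*159 + 100 = ((7 + I*sqrt(3))/(I*sqrt(3) + sqrt(2)))*159 + 100 = ((7 + I*sqrt(3))/(sqrt(2) + I*sqrt(3)))*159 + 100 = 159*(7 + I*sqrt(3))/(sqrt(2) + I*sqrt(3)) + 100 = 100 + 159*(7 + I*sqrt(3))/(sqrt(2) + I*sqrt(3))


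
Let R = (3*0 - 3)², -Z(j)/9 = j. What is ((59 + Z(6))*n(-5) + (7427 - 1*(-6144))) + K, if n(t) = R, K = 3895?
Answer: 17511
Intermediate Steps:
Z(j) = -9*j
R = 9 (R = (0 - 3)² = (-3)² = 9)
n(t) = 9
((59 + Z(6))*n(-5) + (7427 - 1*(-6144))) + K = ((59 - 9*6)*9 + (7427 - 1*(-6144))) + 3895 = ((59 - 54)*9 + (7427 + 6144)) + 3895 = (5*9 + 13571) + 3895 = (45 + 13571) + 3895 = 13616 + 3895 = 17511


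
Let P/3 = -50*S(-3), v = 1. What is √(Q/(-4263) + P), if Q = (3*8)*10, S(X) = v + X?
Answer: 2*√3090095/203 ≈ 17.319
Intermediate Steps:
S(X) = 1 + X
Q = 240 (Q = 24*10 = 240)
P = 300 (P = 3*(-50*(1 - 3)) = 3*(-50*(-2)) = 3*100 = 300)
√(Q/(-4263) + P) = √(240/(-4263) + 300) = √(240*(-1/4263) + 300) = √(-80/1421 + 300) = √(426220/1421) = 2*√3090095/203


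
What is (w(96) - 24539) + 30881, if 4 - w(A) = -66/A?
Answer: 101547/16 ≈ 6346.7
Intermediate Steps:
w(A) = 4 + 66/A (w(A) = 4 - (-66)/A = 4 + 66/A)
(w(96) - 24539) + 30881 = ((4 + 66/96) - 24539) + 30881 = ((4 + 66*(1/96)) - 24539) + 30881 = ((4 + 11/16) - 24539) + 30881 = (75/16 - 24539) + 30881 = -392549/16 + 30881 = 101547/16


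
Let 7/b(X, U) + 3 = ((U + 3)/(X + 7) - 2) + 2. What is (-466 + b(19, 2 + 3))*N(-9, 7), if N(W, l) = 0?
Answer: 0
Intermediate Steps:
b(X, U) = 7/(-3 + (3 + U)/(7 + X)) (b(X, U) = 7/(-3 + (((U + 3)/(X + 7) - 2) + 2)) = 7/(-3 + (((3 + U)/(7 + X) - 2) + 2)) = 7/(-3 + ((-2 + (3 + U)/(7 + X)) + 2)) = 7/(-3 + (3 + U)/(7 + X)))
(-466 + b(19, 2 + 3))*N(-9, 7) = (-466 + 7*(7 + 19)/(-18 + (2 + 3) - 3*19))*0 = (-466 + 7*26/(-18 + 5 - 57))*0 = (-466 + 7*26/(-70))*0 = (-466 + 7*(-1/70)*26)*0 = (-466 - 13/5)*0 = -2343/5*0 = 0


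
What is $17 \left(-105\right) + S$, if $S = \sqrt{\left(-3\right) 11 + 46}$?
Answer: $-1785 + \sqrt{13} \approx -1781.4$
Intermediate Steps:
$S = \sqrt{13}$ ($S = \sqrt{-33 + 46} = \sqrt{13} \approx 3.6056$)
$17 \left(-105\right) + S = 17 \left(-105\right) + \sqrt{13} = -1785 + \sqrt{13}$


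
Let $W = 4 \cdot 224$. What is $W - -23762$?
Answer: $24658$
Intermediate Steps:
$W = 896$
$W - -23762 = 896 - -23762 = 896 + 23762 = 24658$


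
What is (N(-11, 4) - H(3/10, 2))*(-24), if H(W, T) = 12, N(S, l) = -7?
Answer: 456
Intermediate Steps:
(N(-11, 4) - H(3/10, 2))*(-24) = (-7 - 1*12)*(-24) = (-7 - 12)*(-24) = -19*(-24) = 456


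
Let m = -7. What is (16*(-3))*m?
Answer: 336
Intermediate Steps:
(16*(-3))*m = (16*(-3))*(-7) = -48*(-7) = 336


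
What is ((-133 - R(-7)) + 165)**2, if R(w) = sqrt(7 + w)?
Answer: 1024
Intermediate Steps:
((-133 - R(-7)) + 165)**2 = ((-133 - sqrt(7 - 7)) + 165)**2 = ((-133 - sqrt(0)) + 165)**2 = ((-133 - 1*0) + 165)**2 = ((-133 + 0) + 165)**2 = (-133 + 165)**2 = 32**2 = 1024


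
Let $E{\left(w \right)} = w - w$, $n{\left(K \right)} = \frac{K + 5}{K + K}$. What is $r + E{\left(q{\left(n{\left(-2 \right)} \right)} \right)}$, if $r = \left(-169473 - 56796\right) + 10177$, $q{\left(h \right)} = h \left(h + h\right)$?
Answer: $-216092$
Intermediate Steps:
$n{\left(K \right)} = \frac{5 + K}{2 K}$
$q{\left(h \right)} = 2 h^{2}$ ($q{\left(h \right)} = h 2 h = 2 h^{2}$)
$E{\left(w \right)} = 0$
$r = -216092$ ($r = -226269 + 10177 = -216092$)
$r + E{\left(q{\left(n{\left(-2 \right)} \right)} \right)} = -216092 + 0 = -216092$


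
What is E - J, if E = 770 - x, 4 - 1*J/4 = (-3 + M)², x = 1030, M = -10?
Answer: 400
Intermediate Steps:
J = -660 (J = 16 - 4*(-3 - 10)² = 16 - 4*(-13)² = 16 - 4*169 = 16 - 676 = -660)
E = -260 (E = 770 - 1*1030 = 770 - 1030 = -260)
E - J = -260 - 1*(-660) = -260 + 660 = 400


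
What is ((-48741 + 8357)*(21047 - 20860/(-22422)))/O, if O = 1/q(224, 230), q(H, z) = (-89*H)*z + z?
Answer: 14564175539182780800/3737 ≈ 3.8973e+15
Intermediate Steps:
q(H, z) = z - 89*H*z (q(H, z) = -89*H*z + z = z - 89*H*z)
O = -1/4585050 (O = 1/(230*(1 - 89*224)) = 1/(230*(1 - 19936)) = 1/(230*(-19935)) = 1/(-4585050) = -1/4585050 ≈ -2.1810e-7)
((-48741 + 8357)*(21047 - 20860/(-22422)))/O = ((-48741 + 8357)*(21047 - 20860/(-22422)))/(-1/4585050) = -40384*(21047 - 20860*(-1/22422))*(-4585050) = -40384*(21047 + 10430/11211)*(-4585050) = -40384*235968347/11211*(-4585050) = -9529345725248/11211*(-4585050) = 14564175539182780800/3737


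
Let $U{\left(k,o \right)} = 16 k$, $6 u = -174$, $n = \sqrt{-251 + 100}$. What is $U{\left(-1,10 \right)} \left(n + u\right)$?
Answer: $464 - 16 i \sqrt{151} \approx 464.0 - 196.61 i$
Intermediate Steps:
$n = i \sqrt{151}$ ($n = \sqrt{-151} = i \sqrt{151} \approx 12.288 i$)
$u = -29$ ($u = \frac{1}{6} \left(-174\right) = -29$)
$U{\left(-1,10 \right)} \left(n + u\right) = 16 \left(-1\right) \left(i \sqrt{151} - 29\right) = - 16 \left(-29 + i \sqrt{151}\right) = 464 - 16 i \sqrt{151}$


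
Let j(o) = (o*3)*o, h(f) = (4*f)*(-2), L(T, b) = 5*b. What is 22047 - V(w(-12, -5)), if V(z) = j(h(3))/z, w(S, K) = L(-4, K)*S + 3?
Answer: 2226171/101 ≈ 22041.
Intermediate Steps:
w(S, K) = 3 + 5*K*S (w(S, K) = (5*K)*S + 3 = 5*K*S + 3 = 3 + 5*K*S)
h(f) = -8*f
j(o) = 3*o² (j(o) = (3*o)*o = 3*o²)
V(z) = 1728/z (V(z) = (3*(-8*3)²)/z = (3*(-24)²)/z = (3*576)/z = 1728/z)
22047 - V(w(-12, -5)) = 22047 - 1728/(3 + 5*(-5)*(-12)) = 22047 - 1728/(3 + 300) = 22047 - 1728/303 = 22047 - 1*576/101 = 22047 - 576/101 = 2226171/101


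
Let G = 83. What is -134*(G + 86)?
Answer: -22646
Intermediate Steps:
-134*(G + 86) = -134*(83 + 86) = -134*169 = -22646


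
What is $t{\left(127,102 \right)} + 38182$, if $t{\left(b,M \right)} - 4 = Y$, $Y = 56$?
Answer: $38242$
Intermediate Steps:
$t{\left(b,M \right)} = 60$ ($t{\left(b,M \right)} = 4 + 56 = 60$)
$t{\left(127,102 \right)} + 38182 = 60 + 38182 = 38242$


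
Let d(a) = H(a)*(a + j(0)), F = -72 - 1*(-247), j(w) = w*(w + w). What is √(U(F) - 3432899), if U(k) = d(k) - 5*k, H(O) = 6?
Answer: 2*I*√858181 ≈ 1852.8*I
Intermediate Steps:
j(w) = 2*w² (j(w) = w*(2*w) = 2*w²)
F = 175 (F = -72 + 247 = 175)
d(a) = 6*a (d(a) = 6*(a + 2*0²) = 6*(a + 2*0) = 6*(a + 0) = 6*a)
U(k) = k (U(k) = 6*k - 5*k = k)
√(U(F) - 3432899) = √(175 - 3432899) = √(-3432724) = 2*I*√858181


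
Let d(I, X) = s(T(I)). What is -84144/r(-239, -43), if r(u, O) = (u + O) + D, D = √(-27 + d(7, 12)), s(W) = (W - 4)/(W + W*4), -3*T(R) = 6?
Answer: 4943460/16573 + 7012*I*√165/16573 ≈ 298.28 + 5.4348*I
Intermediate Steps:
T(R) = -2 (T(R) = -⅓*6 = -2)
s(W) = (-4 + W)/(5*W) (s(W) = (-4 + W)/(W + 4*W) = (-4 + W)/((5*W)) = (-4 + W)*(1/(5*W)) = (-4 + W)/(5*W))
d(I, X) = ⅗ (d(I, X) = (⅕)*(-4 - 2)/(-2) = (⅕)*(-½)*(-6) = ⅗)
D = 2*I*√165/5 (D = √(-27 + ⅗) = √(-132/5) = 2*I*√165/5 ≈ 5.1381*I)
r(u, O) = O + u + 2*I*√165/5 (r(u, O) = (u + O) + 2*I*√165/5 = (O + u) + 2*I*√165/5 = O + u + 2*I*√165/5)
-84144/r(-239, -43) = -84144/(-43 - 239 + 2*I*√165/5) = -84144/(-282 + 2*I*√165/5)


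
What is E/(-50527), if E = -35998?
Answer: 35998/50527 ≈ 0.71245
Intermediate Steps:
E/(-50527) = -35998/(-50527) = -35998*(-1/50527) = 35998/50527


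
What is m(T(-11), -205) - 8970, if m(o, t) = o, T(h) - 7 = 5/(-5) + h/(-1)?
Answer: -8953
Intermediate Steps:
T(h) = 6 - h (T(h) = 7 + (5/(-5) + h/(-1)) = 7 + (5*(-1/5) + h*(-1)) = 7 + (-1 - h) = 6 - h)
m(T(-11), -205) - 8970 = (6 - 1*(-11)) - 8970 = (6 + 11) - 8970 = 17 - 8970 = -8953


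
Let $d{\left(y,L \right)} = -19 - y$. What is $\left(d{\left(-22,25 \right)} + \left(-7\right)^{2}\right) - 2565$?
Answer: $-2513$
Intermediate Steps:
$\left(d{\left(-22,25 \right)} + \left(-7\right)^{2}\right) - 2565 = \left(\left(-19 - -22\right) + \left(-7\right)^{2}\right) - 2565 = \left(\left(-19 + 22\right) + 49\right) - 2565 = \left(3 + 49\right) - 2565 = 52 - 2565 = -2513$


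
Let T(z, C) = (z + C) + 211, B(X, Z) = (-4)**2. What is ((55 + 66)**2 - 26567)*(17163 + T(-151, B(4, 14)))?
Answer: -205592314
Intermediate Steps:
B(X, Z) = 16
T(z, C) = 211 + C + z (T(z, C) = (C + z) + 211 = 211 + C + z)
((55 + 66)**2 - 26567)*(17163 + T(-151, B(4, 14))) = ((55 + 66)**2 - 26567)*(17163 + (211 + 16 - 151)) = (121**2 - 26567)*(17163 + 76) = (14641 - 26567)*17239 = -11926*17239 = -205592314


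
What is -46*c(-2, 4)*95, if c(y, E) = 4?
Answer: -17480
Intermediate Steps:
-46*c(-2, 4)*95 = -46*4*95 = -184*95 = -17480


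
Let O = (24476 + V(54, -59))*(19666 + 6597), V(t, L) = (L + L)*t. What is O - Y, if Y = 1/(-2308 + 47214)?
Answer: 21351247096911/44906 ≈ 4.7547e+8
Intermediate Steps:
V(t, L) = 2*L*t (V(t, L) = (2*L)*t = 2*L*t)
Y = 1/44906 ≈ 2.2269e-5
O = 475465352 (O = (24476 + 2*(-59)*54)*(19666 + 6597) = (24476 - 6372)*26263 = 18104*26263 = 475465352)
O - Y = 475465352 - 1*1/44906 = 475465352 - 1/44906 = 21351247096911/44906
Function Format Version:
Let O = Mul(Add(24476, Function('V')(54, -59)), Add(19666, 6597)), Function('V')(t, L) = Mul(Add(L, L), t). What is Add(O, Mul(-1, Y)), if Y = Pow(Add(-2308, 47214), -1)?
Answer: Rational(21351247096911, 44906) ≈ 4.7547e+8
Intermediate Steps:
Function('V')(t, L) = Mul(2, L, t) (Function('V')(t, L) = Mul(Mul(2, L), t) = Mul(2, L, t))
Y = Rational(1, 44906) (Y = Pow(44906, -1) = Rational(1, 44906) ≈ 2.2269e-5)
O = 475465352 (O = Mul(Add(24476, Mul(2, -59, 54)), Add(19666, 6597)) = Mul(Add(24476, -6372), 26263) = Mul(18104, 26263) = 475465352)
Add(O, Mul(-1, Y)) = Add(475465352, Mul(-1, Rational(1, 44906))) = Add(475465352, Rational(-1, 44906)) = Rational(21351247096911, 44906)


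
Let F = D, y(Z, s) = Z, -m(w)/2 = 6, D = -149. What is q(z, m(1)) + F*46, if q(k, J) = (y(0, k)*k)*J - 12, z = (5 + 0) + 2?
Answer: -6866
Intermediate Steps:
m(w) = -12 (m(w) = -2*6 = -12)
F = -149
z = 7 (z = 5 + 2 = 7)
q(k, J) = -12 (q(k, J) = (0*k)*J - 12 = 0*J - 12 = 0 - 12 = -12)
q(z, m(1)) + F*46 = -12 - 149*46 = -12 - 6854 = -6866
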